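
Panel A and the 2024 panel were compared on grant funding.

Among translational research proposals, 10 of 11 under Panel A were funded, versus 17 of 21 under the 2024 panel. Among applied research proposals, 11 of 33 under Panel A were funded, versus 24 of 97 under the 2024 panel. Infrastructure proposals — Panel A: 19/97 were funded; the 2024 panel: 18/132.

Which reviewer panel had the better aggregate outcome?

Translational research: Panel A 10/11 = 90.9%, the 2024 panel 17/21 = 81.0% → Panel A
Applied research: Panel A 11/33 = 33.3%, the 2024 panel 24/97 = 24.7% → Panel A
Infrastructure: Panel A 19/97 = 19.6%, the 2024 panel 18/132 = 13.6% → Panel A
Overall: Panel A 40/141 = 28.4%, the 2024 panel 59/250 = 23.6% → Panel A

Panel A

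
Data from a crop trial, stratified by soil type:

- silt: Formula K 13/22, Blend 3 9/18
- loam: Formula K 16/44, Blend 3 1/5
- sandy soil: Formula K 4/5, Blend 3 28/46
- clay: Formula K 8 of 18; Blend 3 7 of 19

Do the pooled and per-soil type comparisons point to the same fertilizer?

Silt: Formula K 13/22 = 59.1%, Blend 3 9/18 = 50.0% → Formula K
Loam: Formula K 16/44 = 36.4%, Blend 3 1/5 = 20.0% → Formula K
Sandy soil: Formula K 4/5 = 80.0%, Blend 3 28/46 = 60.9% → Formula K
Clay: Formula K 8/18 = 44.4%, Blend 3 7/19 = 36.8% → Formula K
Overall: Formula K 41/89 = 46.1%, Blend 3 45/88 = 51.1% → Blend 3
Formula K wins each soil group but Blend 3 wins overall — the comparison reverses. Formula K's plots skew toward loam, which has a lower base rate.

No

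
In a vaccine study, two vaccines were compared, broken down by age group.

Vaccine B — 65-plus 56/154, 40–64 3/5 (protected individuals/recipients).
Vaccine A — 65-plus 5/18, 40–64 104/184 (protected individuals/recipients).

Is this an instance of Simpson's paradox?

65-plus: Vaccine B 56/154 = 36.4%, Vaccine A 5/18 = 27.8% → Vaccine B
40–64: Vaccine B 3/5 = 60.0%, Vaccine A 104/184 = 56.5% → Vaccine B
Overall: Vaccine B 59/159 = 37.1%, Vaccine A 109/202 = 54.0% → Vaccine A
Vaccine B wins each age group but Vaccine A wins overall — the comparison reverses. Vaccine B's recipients skew toward 65-plus, which has a lower base rate.

Yes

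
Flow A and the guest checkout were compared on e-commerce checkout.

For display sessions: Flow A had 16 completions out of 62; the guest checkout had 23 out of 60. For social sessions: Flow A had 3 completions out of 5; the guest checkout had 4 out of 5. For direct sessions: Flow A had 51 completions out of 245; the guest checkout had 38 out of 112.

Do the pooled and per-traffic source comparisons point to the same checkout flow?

Display: Flow A 16/62 = 25.8%, the guest checkout 23/60 = 38.3% → the guest checkout
Social: Flow A 3/5 = 60.0%, the guest checkout 4/5 = 80.0% → the guest checkout
Direct: Flow A 51/245 = 20.8%, the guest checkout 38/112 = 33.9% → the guest checkout
Overall: Flow A 70/312 = 22.4%, the guest checkout 65/177 = 36.7% → the guest checkout
The guest checkout wins overall and in every traffic group — no reversal.

Yes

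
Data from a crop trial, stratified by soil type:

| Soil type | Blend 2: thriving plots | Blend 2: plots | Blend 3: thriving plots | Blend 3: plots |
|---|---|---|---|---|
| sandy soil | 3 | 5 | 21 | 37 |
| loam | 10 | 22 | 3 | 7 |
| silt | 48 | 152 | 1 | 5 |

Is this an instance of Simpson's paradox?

Yes

Sandy soil: Blend 2 3/5 = 60.0%, Blend 3 21/37 = 56.8% → Blend 2
Loam: Blend 2 10/22 = 45.5%, Blend 3 3/7 = 42.9% → Blend 2
Silt: Blend 2 48/152 = 31.6%, Blend 3 1/5 = 20.0% → Blend 2
Overall: Blend 2 61/179 = 34.1%, Blend 3 25/49 = 51.0% → Blend 3
Blend 2 wins each soil group but Blend 3 wins overall — the comparison reverses. Blend 2's plots skew toward silt, which has a lower base rate.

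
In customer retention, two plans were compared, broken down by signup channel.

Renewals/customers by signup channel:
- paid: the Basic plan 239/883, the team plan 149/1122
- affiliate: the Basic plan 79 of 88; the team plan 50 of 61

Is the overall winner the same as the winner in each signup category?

Paid: the Basic plan 239/883 = 27.1%, the team plan 149/1122 = 13.3% → the Basic plan
Affiliate: the Basic plan 79/88 = 89.8%, the team plan 50/61 = 82.0% → the Basic plan
Overall: the Basic plan 318/971 = 32.7%, the team plan 199/1183 = 16.8% → the Basic plan
The Basic plan wins overall and in every signup group — no reversal.

Yes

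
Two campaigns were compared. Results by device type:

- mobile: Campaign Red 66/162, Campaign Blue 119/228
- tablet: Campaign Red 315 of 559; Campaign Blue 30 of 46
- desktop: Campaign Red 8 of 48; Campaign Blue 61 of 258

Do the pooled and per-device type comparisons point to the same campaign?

No

Mobile: Campaign Red 66/162 = 40.7%, Campaign Blue 119/228 = 52.2% → Campaign Blue
Tablet: Campaign Red 315/559 = 56.4%, Campaign Blue 30/46 = 65.2% → Campaign Blue
Desktop: Campaign Red 8/48 = 16.7%, Campaign Blue 61/258 = 23.6% → Campaign Blue
Overall: Campaign Red 389/769 = 50.6%, Campaign Blue 210/532 = 39.5% → Campaign Red
Campaign Blue wins each device group but Campaign Red wins overall — the comparison reverses. Campaign Blue's impressions skew toward desktop, which has a lower base rate.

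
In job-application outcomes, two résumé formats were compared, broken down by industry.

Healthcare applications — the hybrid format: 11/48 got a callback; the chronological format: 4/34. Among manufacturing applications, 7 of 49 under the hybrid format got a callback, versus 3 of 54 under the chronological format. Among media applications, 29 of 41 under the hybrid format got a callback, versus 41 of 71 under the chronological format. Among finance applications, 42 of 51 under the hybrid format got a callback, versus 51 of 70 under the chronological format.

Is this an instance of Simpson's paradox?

Healthcare: the hybrid format 11/48 = 22.9%, the chronological format 4/34 = 11.8% → the hybrid format
Manufacturing: the hybrid format 7/49 = 14.3%, the chronological format 3/54 = 5.6% → the hybrid format
Media: the hybrid format 29/41 = 70.7%, the chronological format 41/71 = 57.7% → the hybrid format
Finance: the hybrid format 42/51 = 82.4%, the chronological format 51/70 = 72.9% → the hybrid format
Overall: the hybrid format 89/189 = 47.1%, the chronological format 99/229 = 43.2% → the hybrid format
The hybrid format wins overall and in every industry group — no reversal.

No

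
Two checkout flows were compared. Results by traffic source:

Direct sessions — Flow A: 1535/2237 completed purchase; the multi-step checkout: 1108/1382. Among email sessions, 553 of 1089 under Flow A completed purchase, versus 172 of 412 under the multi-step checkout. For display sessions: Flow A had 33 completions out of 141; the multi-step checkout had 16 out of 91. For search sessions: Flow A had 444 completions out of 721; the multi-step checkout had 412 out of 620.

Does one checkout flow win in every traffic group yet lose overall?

No

Direct: Flow A 1535/2237 = 68.6%, the multi-step checkout 1108/1382 = 80.2% → the multi-step checkout
Email: Flow A 553/1089 = 50.8%, the multi-step checkout 172/412 = 41.7% → Flow A
Display: Flow A 33/141 = 23.4%, the multi-step checkout 16/91 = 17.6% → Flow A
Search: Flow A 444/721 = 61.6%, the multi-step checkout 412/620 = 66.5% → the multi-step checkout
Overall: Flow A 2565/4188 = 61.2%, the multi-step checkout 1708/2505 = 68.2% → the multi-step checkout
Neither sweeps: Flow A wins 2 of 4 groups, the multi-step checkout wins 2. The multi-step checkout wins overall but not every group — no Simpson reversal.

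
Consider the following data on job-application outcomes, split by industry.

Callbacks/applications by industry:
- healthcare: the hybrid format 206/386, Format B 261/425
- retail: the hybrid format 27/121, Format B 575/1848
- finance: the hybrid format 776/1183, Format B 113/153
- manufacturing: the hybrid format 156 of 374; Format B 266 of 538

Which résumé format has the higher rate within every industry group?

Healthcare: the hybrid format 206/386 = 53.4%, Format B 261/425 = 61.4% → Format B
Retail: the hybrid format 27/121 = 22.3%, Format B 575/1848 = 31.1% → Format B
Finance: the hybrid format 776/1183 = 65.6%, Format B 113/153 = 73.9% → Format B
Manufacturing: the hybrid format 156/374 = 41.7%, Format B 266/538 = 49.4% → Format B
Format B has the higher rate in all 4 groups.

Format B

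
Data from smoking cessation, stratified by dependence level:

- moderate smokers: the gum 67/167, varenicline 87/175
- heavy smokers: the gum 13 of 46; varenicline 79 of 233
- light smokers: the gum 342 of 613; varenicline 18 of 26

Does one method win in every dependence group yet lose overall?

Moderate smokers: the gum 67/167 = 40.1%, varenicline 87/175 = 49.7% → varenicline
Heavy smokers: the gum 13/46 = 28.3%, varenicline 79/233 = 33.9% → varenicline
Light smokers: the gum 342/613 = 55.8%, varenicline 18/26 = 69.2% → varenicline
Overall: the gum 422/826 = 51.1%, varenicline 184/434 = 42.4% → the gum
Varenicline wins each dependence group but the gum wins overall — the comparison reverses. Varenicline's participants skew toward heavy smokers, which has a lower base rate.

Yes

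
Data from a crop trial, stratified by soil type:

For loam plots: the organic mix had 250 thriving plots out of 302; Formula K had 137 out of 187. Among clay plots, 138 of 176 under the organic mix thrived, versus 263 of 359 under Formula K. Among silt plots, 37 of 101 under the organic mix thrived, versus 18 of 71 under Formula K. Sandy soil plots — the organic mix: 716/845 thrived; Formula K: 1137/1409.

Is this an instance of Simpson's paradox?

No

Loam: the organic mix 250/302 = 82.8%, Formula K 137/187 = 73.3% → the organic mix
Clay: the organic mix 138/176 = 78.4%, Formula K 263/359 = 73.3% → the organic mix
Silt: the organic mix 37/101 = 36.6%, Formula K 18/71 = 25.4% → the organic mix
Sandy soil: the organic mix 716/845 = 84.7%, Formula K 1137/1409 = 80.7% → the organic mix
Overall: the organic mix 1141/1424 = 80.1%, Formula K 1555/2026 = 76.8% → the organic mix
The organic mix wins overall and in every soil group — no reversal.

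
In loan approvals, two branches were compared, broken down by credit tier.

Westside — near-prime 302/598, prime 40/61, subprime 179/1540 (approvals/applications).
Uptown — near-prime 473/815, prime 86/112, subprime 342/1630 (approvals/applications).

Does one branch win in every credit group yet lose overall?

No

Near-prime: Westside 302/598 = 50.5%, Uptown 473/815 = 58.0% → Uptown
Prime: Westside 40/61 = 65.6%, Uptown 86/112 = 76.8% → Uptown
Subprime: Westside 179/1540 = 11.6%, Uptown 342/1630 = 21.0% → Uptown
Overall: Westside 521/2199 = 23.7%, Uptown 901/2557 = 35.2% → Uptown
Uptown wins overall and in every credit group — no reversal.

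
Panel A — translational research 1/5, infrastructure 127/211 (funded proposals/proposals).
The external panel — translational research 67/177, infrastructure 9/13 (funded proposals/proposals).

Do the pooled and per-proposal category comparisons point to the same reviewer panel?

No

Translational research: Panel A 1/5 = 20.0%, the external panel 67/177 = 37.9% → the external panel
Infrastructure: Panel A 127/211 = 60.2%, the external panel 9/13 = 69.2% → the external panel
Overall: Panel A 128/216 = 59.3%, the external panel 76/190 = 40.0% → Panel A
The external panel wins each proposal group but Panel A wins overall — the comparison reverses. The external panel's proposals skew toward translational research, which has a lower base rate.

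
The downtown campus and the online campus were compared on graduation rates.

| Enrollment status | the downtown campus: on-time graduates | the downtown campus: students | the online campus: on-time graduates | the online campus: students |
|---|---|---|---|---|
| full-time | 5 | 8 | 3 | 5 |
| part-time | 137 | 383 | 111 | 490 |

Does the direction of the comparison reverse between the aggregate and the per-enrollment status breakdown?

Full-time: the downtown campus 5/8 = 62.5%, the online campus 3/5 = 60.0% → the downtown campus
Part-time: the downtown campus 137/383 = 35.8%, the online campus 111/490 = 22.7% → the downtown campus
Overall: the downtown campus 142/391 = 36.3%, the online campus 114/495 = 23.0% → the downtown campus
The downtown campus wins overall and in every enrollment group — no reversal.

No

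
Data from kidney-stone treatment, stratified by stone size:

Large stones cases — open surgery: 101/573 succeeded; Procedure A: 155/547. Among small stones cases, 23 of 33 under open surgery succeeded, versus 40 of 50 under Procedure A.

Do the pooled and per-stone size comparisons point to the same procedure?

Yes

Large stones: open surgery 101/573 = 17.6%, Procedure A 155/547 = 28.3% → Procedure A
Small stones: open surgery 23/33 = 69.7%, Procedure A 40/50 = 80.0% → Procedure A
Overall: open surgery 124/606 = 20.5%, Procedure A 195/597 = 32.7% → Procedure A
Procedure A wins overall and in every stone group — no reversal.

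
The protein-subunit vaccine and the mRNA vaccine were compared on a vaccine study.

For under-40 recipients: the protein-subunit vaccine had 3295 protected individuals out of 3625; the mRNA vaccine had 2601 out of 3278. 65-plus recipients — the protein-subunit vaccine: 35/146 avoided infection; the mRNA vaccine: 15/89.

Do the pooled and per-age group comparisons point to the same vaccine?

Yes

Under-40: the protein-subunit vaccine 3295/3625 = 90.9%, the mRNA vaccine 2601/3278 = 79.3% → the protein-subunit vaccine
65-plus: the protein-subunit vaccine 35/146 = 24.0%, the mRNA vaccine 15/89 = 16.9% → the protein-subunit vaccine
Overall: the protein-subunit vaccine 3330/3771 = 88.3%, the mRNA vaccine 2616/3367 = 77.7% → the protein-subunit vaccine
The protein-subunit vaccine wins overall and in every age group — no reversal.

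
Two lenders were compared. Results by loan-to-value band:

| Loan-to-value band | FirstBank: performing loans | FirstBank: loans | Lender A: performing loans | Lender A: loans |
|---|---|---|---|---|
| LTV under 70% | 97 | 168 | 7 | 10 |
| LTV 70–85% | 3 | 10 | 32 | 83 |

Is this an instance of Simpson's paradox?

Yes

LTV under 70%: FirstBank 97/168 = 57.7%, Lender A 7/10 = 70.0% → Lender A
LTV 70–85%: FirstBank 3/10 = 30.0%, Lender A 32/83 = 38.6% → Lender A
Overall: FirstBank 100/178 = 56.2%, Lender A 39/93 = 41.9% → FirstBank
Lender A wins each loan-to-value group but FirstBank wins overall — the comparison reverses. Lender A's loans skew toward LTV 70–85%, which has a lower base rate.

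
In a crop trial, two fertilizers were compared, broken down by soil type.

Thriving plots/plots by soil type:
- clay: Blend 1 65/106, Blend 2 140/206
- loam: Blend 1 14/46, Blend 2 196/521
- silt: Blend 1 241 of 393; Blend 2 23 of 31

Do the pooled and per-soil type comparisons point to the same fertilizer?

No

Clay: Blend 1 65/106 = 61.3%, Blend 2 140/206 = 68.0% → Blend 2
Loam: Blend 1 14/46 = 30.4%, Blend 2 196/521 = 37.6% → Blend 2
Silt: Blend 1 241/393 = 61.3%, Blend 2 23/31 = 74.2% → Blend 2
Overall: Blend 1 320/545 = 58.7%, Blend 2 359/758 = 47.4% → Blend 1
Blend 2 wins each soil group but Blend 1 wins overall — the comparison reverses. Blend 2's plots skew toward loam, which has a lower base rate.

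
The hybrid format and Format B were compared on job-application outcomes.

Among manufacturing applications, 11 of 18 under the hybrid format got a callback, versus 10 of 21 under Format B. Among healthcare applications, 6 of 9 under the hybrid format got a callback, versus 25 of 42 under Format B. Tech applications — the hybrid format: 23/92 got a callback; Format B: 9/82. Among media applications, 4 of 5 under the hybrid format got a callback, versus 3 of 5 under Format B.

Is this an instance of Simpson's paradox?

No

Manufacturing: the hybrid format 11/18 = 61.1%, Format B 10/21 = 47.6% → the hybrid format
Healthcare: the hybrid format 6/9 = 66.7%, Format B 25/42 = 59.5% → the hybrid format
Tech: the hybrid format 23/92 = 25.0%, Format B 9/82 = 11.0% → the hybrid format
Media: the hybrid format 4/5 = 80.0%, Format B 3/5 = 60.0% → the hybrid format
Overall: the hybrid format 44/124 = 35.5%, Format B 47/150 = 31.3% → the hybrid format
The hybrid format wins overall and in every industry group — no reversal.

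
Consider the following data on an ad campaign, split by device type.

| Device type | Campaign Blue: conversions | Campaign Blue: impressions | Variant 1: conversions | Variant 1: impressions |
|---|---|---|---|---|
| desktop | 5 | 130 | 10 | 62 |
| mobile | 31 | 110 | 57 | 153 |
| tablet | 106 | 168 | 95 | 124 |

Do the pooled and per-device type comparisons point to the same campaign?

Desktop: Campaign Blue 5/130 = 3.8%, Variant 1 10/62 = 16.1% → Variant 1
Mobile: Campaign Blue 31/110 = 28.2%, Variant 1 57/153 = 37.3% → Variant 1
Tablet: Campaign Blue 106/168 = 63.1%, Variant 1 95/124 = 76.6% → Variant 1
Overall: Campaign Blue 142/408 = 34.8%, Variant 1 162/339 = 47.8% → Variant 1
Variant 1 wins overall and in every device group — no reversal.

Yes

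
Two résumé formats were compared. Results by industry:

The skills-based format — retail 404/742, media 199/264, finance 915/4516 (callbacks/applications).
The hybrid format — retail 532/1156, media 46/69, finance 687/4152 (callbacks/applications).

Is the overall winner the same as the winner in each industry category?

Yes

Retail: the skills-based format 404/742 = 54.4%, the hybrid format 532/1156 = 46.0% → the skills-based format
Media: the skills-based format 199/264 = 75.4%, the hybrid format 46/69 = 66.7% → the skills-based format
Finance: the skills-based format 915/4516 = 20.3%, the hybrid format 687/4152 = 16.5% → the skills-based format
Overall: the skills-based format 1518/5522 = 27.5%, the hybrid format 1265/5377 = 23.5% → the skills-based format
The skills-based format wins overall and in every industry group — no reversal.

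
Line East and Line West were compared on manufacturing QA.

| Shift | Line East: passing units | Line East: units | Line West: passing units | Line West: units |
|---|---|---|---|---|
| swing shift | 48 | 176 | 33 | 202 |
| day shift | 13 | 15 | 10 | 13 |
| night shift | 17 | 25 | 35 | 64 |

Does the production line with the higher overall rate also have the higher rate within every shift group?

Yes

Swing shift: Line East 48/176 = 27.3%, Line West 33/202 = 16.3% → Line East
Day shift: Line East 13/15 = 86.7%, Line West 10/13 = 76.9% → Line East
Night shift: Line East 17/25 = 68.0%, Line West 35/64 = 54.7% → Line East
Overall: Line East 78/216 = 36.1%, Line West 78/279 = 28.0% → Line East
Line East wins overall and in every shift group — no reversal.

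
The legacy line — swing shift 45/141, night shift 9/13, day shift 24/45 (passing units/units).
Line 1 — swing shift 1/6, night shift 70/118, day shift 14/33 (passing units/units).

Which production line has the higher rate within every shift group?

Swing shift: the legacy line 45/141 = 31.9%, Line 1 1/6 = 16.7% → the legacy line
Night shift: the legacy line 9/13 = 69.2%, Line 1 70/118 = 59.3% → the legacy line
Day shift: the legacy line 24/45 = 53.3%, Line 1 14/33 = 42.4% → the legacy line
The legacy line has the higher rate in all 3 groups.

the legacy line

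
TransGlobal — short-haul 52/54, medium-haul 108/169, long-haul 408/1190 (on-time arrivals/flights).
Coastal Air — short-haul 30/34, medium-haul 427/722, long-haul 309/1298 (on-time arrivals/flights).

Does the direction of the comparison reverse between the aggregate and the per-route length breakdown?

Short-haul: TransGlobal 52/54 = 96.3%, Coastal Air 30/34 = 88.2% → TransGlobal
Medium-haul: TransGlobal 108/169 = 63.9%, Coastal Air 427/722 = 59.1% → TransGlobal
Long-haul: TransGlobal 408/1190 = 34.3%, Coastal Air 309/1298 = 23.8% → TransGlobal
Overall: TransGlobal 568/1413 = 40.2%, Coastal Air 766/2054 = 37.3% → TransGlobal
TransGlobal wins overall and in every route group — no reversal.

No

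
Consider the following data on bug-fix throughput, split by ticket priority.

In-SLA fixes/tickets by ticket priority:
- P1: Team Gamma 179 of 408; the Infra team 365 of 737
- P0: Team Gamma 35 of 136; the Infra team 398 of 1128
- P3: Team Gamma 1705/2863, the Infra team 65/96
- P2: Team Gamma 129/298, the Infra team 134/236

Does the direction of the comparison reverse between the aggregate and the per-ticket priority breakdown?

Yes

P1: Team Gamma 179/408 = 43.9%, the Infra team 365/737 = 49.5% → the Infra team
P0: Team Gamma 35/136 = 25.7%, the Infra team 398/1128 = 35.3% → the Infra team
P3: Team Gamma 1705/2863 = 59.6%, the Infra team 65/96 = 67.7% → the Infra team
P2: Team Gamma 129/298 = 43.3%, the Infra team 134/236 = 56.8% → the Infra team
Overall: Team Gamma 2048/3705 = 55.3%, the Infra team 962/2197 = 43.8% → Team Gamma
The Infra team wins each ticket group but Team Gamma wins overall — the comparison reverses. The Infra team's tickets skew toward P0, which has a lower base rate.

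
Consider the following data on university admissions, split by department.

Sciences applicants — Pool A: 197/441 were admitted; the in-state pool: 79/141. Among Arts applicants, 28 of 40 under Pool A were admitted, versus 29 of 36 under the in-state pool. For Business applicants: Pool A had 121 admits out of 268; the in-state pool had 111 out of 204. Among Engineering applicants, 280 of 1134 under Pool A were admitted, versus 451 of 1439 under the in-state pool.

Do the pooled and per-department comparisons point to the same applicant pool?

Yes

Sciences: Pool A 197/441 = 44.7%, the in-state pool 79/141 = 56.0% → the in-state pool
Arts: Pool A 28/40 = 70.0%, the in-state pool 29/36 = 80.6% → the in-state pool
Business: Pool A 121/268 = 45.1%, the in-state pool 111/204 = 54.4% → the in-state pool
Engineering: Pool A 280/1134 = 24.7%, the in-state pool 451/1439 = 31.3% → the in-state pool
Overall: Pool A 626/1883 = 33.2%, the in-state pool 670/1820 = 36.8% → the in-state pool
The in-state pool wins overall and in every department group — no reversal.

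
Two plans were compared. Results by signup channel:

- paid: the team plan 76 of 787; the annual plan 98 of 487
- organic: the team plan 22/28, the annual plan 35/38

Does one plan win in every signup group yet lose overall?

Paid: the team plan 76/787 = 9.7%, the annual plan 98/487 = 20.1% → the annual plan
Organic: the team plan 22/28 = 78.6%, the annual plan 35/38 = 92.1% → the annual plan
Overall: the team plan 98/815 = 12.0%, the annual plan 133/525 = 25.3% → the annual plan
The annual plan wins overall and in every signup group — no reversal.

No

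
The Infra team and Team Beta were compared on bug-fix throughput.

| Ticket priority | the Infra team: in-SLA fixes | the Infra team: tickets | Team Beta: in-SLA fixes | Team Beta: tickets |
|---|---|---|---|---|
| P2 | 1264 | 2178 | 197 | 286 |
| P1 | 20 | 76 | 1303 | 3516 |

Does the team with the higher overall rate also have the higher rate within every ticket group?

No

P2: the Infra team 1264/2178 = 58.0%, Team Beta 197/286 = 68.9% → Team Beta
P1: the Infra team 20/76 = 26.3%, Team Beta 1303/3516 = 37.1% → Team Beta
Overall: the Infra team 1284/2254 = 57.0%, Team Beta 1500/3802 = 39.5% → the Infra team
Team Beta wins each ticket group but the Infra team wins overall — the comparison reverses. Team Beta's tickets skew toward P1, which has a lower base rate.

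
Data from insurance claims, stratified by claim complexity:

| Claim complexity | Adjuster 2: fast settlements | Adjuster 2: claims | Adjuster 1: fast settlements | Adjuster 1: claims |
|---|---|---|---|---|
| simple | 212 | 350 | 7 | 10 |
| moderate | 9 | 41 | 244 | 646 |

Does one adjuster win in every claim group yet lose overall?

Simple: Adjuster 2 212/350 = 60.6%, Adjuster 1 7/10 = 70.0% → Adjuster 1
Moderate: Adjuster 2 9/41 = 22.0%, Adjuster 1 244/646 = 37.8% → Adjuster 1
Overall: Adjuster 2 221/391 = 56.5%, Adjuster 1 251/656 = 38.3% → Adjuster 2
Adjuster 1 wins each claim group but Adjuster 2 wins overall — the comparison reverses. Adjuster 1's claims skew toward moderate, which has a lower base rate.

Yes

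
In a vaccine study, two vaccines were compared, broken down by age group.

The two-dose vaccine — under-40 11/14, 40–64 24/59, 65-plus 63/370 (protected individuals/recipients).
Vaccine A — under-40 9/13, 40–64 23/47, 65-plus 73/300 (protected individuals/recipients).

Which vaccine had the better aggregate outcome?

Under-40: the two-dose vaccine 11/14 = 78.6%, Vaccine A 9/13 = 69.2% → the two-dose vaccine
40–64: the two-dose vaccine 24/59 = 40.7%, Vaccine A 23/47 = 48.9% → Vaccine A
65-plus: the two-dose vaccine 63/370 = 17.0%, Vaccine A 73/300 = 24.3% → Vaccine A
Overall: the two-dose vaccine 98/443 = 22.1%, Vaccine A 105/360 = 29.2% → Vaccine A
(Neither sweeps every age group, but Vaccine A has the higher pooled rate.)

Vaccine A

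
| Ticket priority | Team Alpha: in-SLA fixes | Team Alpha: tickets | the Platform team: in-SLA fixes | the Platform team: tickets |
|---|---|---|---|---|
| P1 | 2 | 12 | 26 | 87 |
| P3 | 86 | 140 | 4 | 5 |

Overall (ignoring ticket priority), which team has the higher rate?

Team Alpha

P1: Team Alpha 2/12 = 16.7%, the Platform team 26/87 = 29.9% → the Platform team
P3: Team Alpha 86/140 = 61.4%, the Platform team 4/5 = 80.0% → the Platform team
Overall: Team Alpha 88/152 = 57.9%, the Platform team 30/92 = 32.6% → Team Alpha
(The Platform team wins every ticket group but Team Alpha wins overall — the Platform team's tickets skew toward the low-rate P1 group.)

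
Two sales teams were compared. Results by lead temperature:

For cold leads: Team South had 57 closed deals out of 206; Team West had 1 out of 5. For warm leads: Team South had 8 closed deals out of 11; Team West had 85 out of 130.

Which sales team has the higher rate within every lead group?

Cold: Team South 57/206 = 27.7%, Team West 1/5 = 20.0% → Team South
Warm: Team South 8/11 = 72.7%, Team West 85/130 = 65.4% → Team South
Team South has the higher rate in both groups.

Team South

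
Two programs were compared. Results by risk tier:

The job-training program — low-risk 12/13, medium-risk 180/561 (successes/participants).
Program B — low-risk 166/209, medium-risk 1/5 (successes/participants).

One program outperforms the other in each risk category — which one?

the job-training program

Low-risk: the job-training program 12/13 = 92.3%, Program B 166/209 = 79.4% → the job-training program
Medium-risk: the job-training program 180/561 = 32.1%, Program B 1/5 = 20.0% → the job-training program
The job-training program has the higher rate in both groups.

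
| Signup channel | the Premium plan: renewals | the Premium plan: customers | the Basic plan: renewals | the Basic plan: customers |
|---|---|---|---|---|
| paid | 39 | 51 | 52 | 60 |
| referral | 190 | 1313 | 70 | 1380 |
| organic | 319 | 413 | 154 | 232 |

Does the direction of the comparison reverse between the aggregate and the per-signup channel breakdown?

No

Paid: the Premium plan 39/51 = 76.5%, the Basic plan 52/60 = 86.7% → the Basic plan
Referral: the Premium plan 190/1313 = 14.5%, the Basic plan 70/1380 = 5.1% → the Premium plan
Organic: the Premium plan 319/413 = 77.2%, the Basic plan 154/232 = 66.4% → the Premium plan
Overall: the Premium plan 548/1777 = 30.8%, the Basic plan 276/1672 = 16.5% → the Premium plan
Neither sweeps: the Premium plan wins 2 of 3 groups, the Basic plan wins 1. The Premium plan wins overall but not every group — no Simpson reversal.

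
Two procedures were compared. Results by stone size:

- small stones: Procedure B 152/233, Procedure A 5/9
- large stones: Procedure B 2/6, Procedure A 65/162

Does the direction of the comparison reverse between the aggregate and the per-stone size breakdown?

No

Small stones: Procedure B 152/233 = 65.2%, Procedure A 5/9 = 55.6% → Procedure B
Large stones: Procedure B 2/6 = 33.3%, Procedure A 65/162 = 40.1% → Procedure A
Overall: Procedure B 154/239 = 64.4%, Procedure A 70/171 = 40.9% → Procedure B
Neither sweeps: Procedure B wins 1 of 2 groups, Procedure A wins 1. Procedure B wins overall but not every group — no Simpson reversal.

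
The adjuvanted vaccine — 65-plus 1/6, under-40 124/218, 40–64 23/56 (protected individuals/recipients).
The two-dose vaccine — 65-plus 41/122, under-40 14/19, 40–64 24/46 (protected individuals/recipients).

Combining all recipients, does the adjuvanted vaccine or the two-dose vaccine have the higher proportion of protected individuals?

65-plus: the adjuvanted vaccine 1/6 = 16.7%, the two-dose vaccine 41/122 = 33.6% → the two-dose vaccine
Under-40: the adjuvanted vaccine 124/218 = 56.9%, the two-dose vaccine 14/19 = 73.7% → the two-dose vaccine
40–64: the adjuvanted vaccine 23/56 = 41.1%, the two-dose vaccine 24/46 = 52.2% → the two-dose vaccine
Overall: the adjuvanted vaccine 148/280 = 52.9%, the two-dose vaccine 79/187 = 42.2% → the adjuvanted vaccine
(The two-dose vaccine wins every age group but the adjuvanted vaccine wins overall — the two-dose vaccine's recipients skew toward the low-rate 65-plus group.)

the adjuvanted vaccine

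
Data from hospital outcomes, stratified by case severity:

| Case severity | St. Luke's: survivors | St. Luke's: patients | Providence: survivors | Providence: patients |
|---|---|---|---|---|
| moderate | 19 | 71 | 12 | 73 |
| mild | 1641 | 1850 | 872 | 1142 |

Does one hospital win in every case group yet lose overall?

Moderate: St. Luke's 19/71 = 26.8%, Providence 12/73 = 16.4% → St. Luke's
Mild: St. Luke's 1641/1850 = 88.7%, Providence 872/1142 = 76.4% → St. Luke's
Overall: St. Luke's 1660/1921 = 86.4%, Providence 884/1215 = 72.8% → St. Luke's
St. Luke's wins overall and in every case group — no reversal.

No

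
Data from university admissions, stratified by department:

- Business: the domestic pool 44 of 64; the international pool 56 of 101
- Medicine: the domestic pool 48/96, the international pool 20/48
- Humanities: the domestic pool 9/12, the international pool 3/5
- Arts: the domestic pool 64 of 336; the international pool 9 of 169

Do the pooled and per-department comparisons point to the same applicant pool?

Yes

Business: the domestic pool 44/64 = 68.8%, the international pool 56/101 = 55.4% → the domestic pool
Medicine: the domestic pool 48/96 = 50.0%, the international pool 20/48 = 41.7% → the domestic pool
Humanities: the domestic pool 9/12 = 75.0%, the international pool 3/5 = 60.0% → the domestic pool
Arts: the domestic pool 64/336 = 19.0%, the international pool 9/169 = 5.3% → the domestic pool
Overall: the domestic pool 165/508 = 32.5%, the international pool 88/323 = 27.2% → the domestic pool
The domestic pool wins overall and in every department group — no reversal.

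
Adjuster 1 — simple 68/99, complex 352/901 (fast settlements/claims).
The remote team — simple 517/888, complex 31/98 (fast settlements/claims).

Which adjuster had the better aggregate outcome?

the remote team

Simple: Adjuster 1 68/99 = 68.7%, the remote team 517/888 = 58.2% → Adjuster 1
Complex: Adjuster 1 352/901 = 39.1%, the remote team 31/98 = 31.6% → Adjuster 1
Overall: Adjuster 1 420/1000 = 42.0%, the remote team 548/986 = 55.6% → the remote team
(Adjuster 1 wins every claim group but the remote team wins overall — Adjuster 1's claims skew toward the low-rate complex group.)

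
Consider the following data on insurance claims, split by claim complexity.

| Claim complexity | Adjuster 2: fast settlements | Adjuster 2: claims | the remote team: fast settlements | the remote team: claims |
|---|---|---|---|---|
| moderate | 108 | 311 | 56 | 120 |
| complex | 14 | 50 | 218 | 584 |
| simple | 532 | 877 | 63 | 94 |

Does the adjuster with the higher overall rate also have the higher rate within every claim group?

No

Moderate: Adjuster 2 108/311 = 34.7%, the remote team 56/120 = 46.7% → the remote team
Complex: Adjuster 2 14/50 = 28.0%, the remote team 218/584 = 37.3% → the remote team
Simple: Adjuster 2 532/877 = 60.7%, the remote team 63/94 = 67.0% → the remote team
Overall: Adjuster 2 654/1238 = 52.8%, the remote team 337/798 = 42.2% → Adjuster 2
The remote team wins each claim group but Adjuster 2 wins overall — the comparison reverses. The remote team's claims skew toward complex, which has a lower base rate.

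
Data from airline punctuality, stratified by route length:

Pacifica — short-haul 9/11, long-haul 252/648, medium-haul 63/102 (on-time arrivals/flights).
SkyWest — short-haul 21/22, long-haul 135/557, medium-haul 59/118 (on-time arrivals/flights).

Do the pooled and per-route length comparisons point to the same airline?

No

Short-haul: Pacifica 9/11 = 81.8%, SkyWest 21/22 = 95.5% → SkyWest
Long-haul: Pacifica 252/648 = 38.9%, SkyWest 135/557 = 24.2% → Pacifica
Medium-haul: Pacifica 63/102 = 61.8%, SkyWest 59/118 = 50.0% → Pacifica
Overall: Pacifica 324/761 = 42.6%, SkyWest 215/697 = 30.8% → Pacifica
Neither sweeps: Pacifica wins 2 of 3 groups, SkyWest wins 1. Pacifica wins overall but not every group — no Simpson reversal.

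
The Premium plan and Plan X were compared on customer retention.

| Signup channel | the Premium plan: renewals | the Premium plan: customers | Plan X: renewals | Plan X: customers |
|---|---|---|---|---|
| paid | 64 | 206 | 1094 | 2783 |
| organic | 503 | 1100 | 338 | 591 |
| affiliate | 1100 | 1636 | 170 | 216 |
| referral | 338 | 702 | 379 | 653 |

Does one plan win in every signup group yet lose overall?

Paid: the Premium plan 64/206 = 31.1%, Plan X 1094/2783 = 39.3% → Plan X
Organic: the Premium plan 503/1100 = 45.7%, Plan X 338/591 = 57.2% → Plan X
Affiliate: the Premium plan 1100/1636 = 67.2%, Plan X 170/216 = 78.7% → Plan X
Referral: the Premium plan 338/702 = 48.1%, Plan X 379/653 = 58.0% → Plan X
Overall: the Premium plan 2005/3644 = 55.0%, Plan X 1981/4243 = 46.7% → the Premium plan
Plan X wins each signup group but the Premium plan wins overall — the comparison reverses. Plan X's customers skew toward paid, which has a lower base rate.

Yes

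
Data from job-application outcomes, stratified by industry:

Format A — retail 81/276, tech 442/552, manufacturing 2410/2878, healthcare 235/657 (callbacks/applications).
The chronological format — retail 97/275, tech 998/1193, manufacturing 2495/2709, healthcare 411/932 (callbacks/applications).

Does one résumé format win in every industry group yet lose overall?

No

Retail: Format A 81/276 = 29.3%, the chronological format 97/275 = 35.3% → the chronological format
Tech: Format A 442/552 = 80.1%, the chronological format 998/1193 = 83.7% → the chronological format
Manufacturing: Format A 2410/2878 = 83.7%, the chronological format 2495/2709 = 92.1% → the chronological format
Healthcare: Format A 235/657 = 35.8%, the chronological format 411/932 = 44.1% → the chronological format
Overall: Format A 3168/4363 = 72.6%, the chronological format 4001/5109 = 78.3% → the chronological format
The chronological format wins overall and in every industry group — no reversal.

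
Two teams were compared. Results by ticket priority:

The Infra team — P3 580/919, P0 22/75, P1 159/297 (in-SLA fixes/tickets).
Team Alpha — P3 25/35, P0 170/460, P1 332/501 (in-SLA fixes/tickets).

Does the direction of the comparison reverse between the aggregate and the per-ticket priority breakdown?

P3: the Infra team 580/919 = 63.1%, Team Alpha 25/35 = 71.4% → Team Alpha
P0: the Infra team 22/75 = 29.3%, Team Alpha 170/460 = 37.0% → Team Alpha
P1: the Infra team 159/297 = 53.5%, Team Alpha 332/501 = 66.3% → Team Alpha
Overall: the Infra team 761/1291 = 58.9%, Team Alpha 527/996 = 52.9% → the Infra team
Team Alpha wins each ticket group but the Infra team wins overall — the comparison reverses. Team Alpha's tickets skew toward P0, which has a lower base rate.

Yes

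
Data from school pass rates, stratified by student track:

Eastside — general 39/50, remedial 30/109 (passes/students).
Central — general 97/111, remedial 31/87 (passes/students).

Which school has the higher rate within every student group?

General: Eastside 39/50 = 78.0%, Central 97/111 = 87.4% → Central
Remedial: Eastside 30/109 = 27.5%, Central 31/87 = 35.6% → Central
Central has the higher rate in both groups.

Central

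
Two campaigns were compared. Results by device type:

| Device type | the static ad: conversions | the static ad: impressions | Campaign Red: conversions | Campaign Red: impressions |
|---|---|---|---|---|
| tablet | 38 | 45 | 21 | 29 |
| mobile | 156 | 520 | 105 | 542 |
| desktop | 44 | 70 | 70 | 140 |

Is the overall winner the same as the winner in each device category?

Yes

Tablet: the static ad 38/45 = 84.4%, Campaign Red 21/29 = 72.4% → the static ad
Mobile: the static ad 156/520 = 30.0%, Campaign Red 105/542 = 19.4% → the static ad
Desktop: the static ad 44/70 = 62.9%, Campaign Red 70/140 = 50.0% → the static ad
Overall: the static ad 238/635 = 37.5%, Campaign Red 196/711 = 27.6% → the static ad
The static ad wins overall and in every device group — no reversal.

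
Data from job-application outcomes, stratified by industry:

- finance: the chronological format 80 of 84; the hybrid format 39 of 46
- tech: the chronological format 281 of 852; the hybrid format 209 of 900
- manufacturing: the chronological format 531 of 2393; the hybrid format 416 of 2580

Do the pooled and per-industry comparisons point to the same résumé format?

Finance: the chronological format 80/84 = 95.2%, the hybrid format 39/46 = 84.8% → the chronological format
Tech: the chronological format 281/852 = 33.0%, the hybrid format 209/900 = 23.2% → the chronological format
Manufacturing: the chronological format 531/2393 = 22.2%, the hybrid format 416/2580 = 16.1% → the chronological format
Overall: the chronological format 892/3329 = 26.8%, the hybrid format 664/3526 = 18.8% → the chronological format
The chronological format wins overall and in every industry group — no reversal.

Yes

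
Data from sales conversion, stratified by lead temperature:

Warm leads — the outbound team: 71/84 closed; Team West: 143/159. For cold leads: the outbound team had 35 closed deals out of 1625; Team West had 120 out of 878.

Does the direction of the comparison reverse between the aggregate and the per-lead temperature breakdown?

Warm: the outbound team 71/84 = 84.5%, Team West 143/159 = 89.9% → Team West
Cold: the outbound team 35/1625 = 2.2%, Team West 120/878 = 13.7% → Team West
Overall: the outbound team 106/1709 = 6.2%, Team West 263/1037 = 25.4% → Team West
Team West wins overall and in every lead group — no reversal.

No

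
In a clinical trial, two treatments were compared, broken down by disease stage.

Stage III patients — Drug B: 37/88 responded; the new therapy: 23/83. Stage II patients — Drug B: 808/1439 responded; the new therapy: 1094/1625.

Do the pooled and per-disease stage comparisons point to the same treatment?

No

Stage III: Drug B 37/88 = 42.0%, the new therapy 23/83 = 27.7% → Drug B
Stage II: Drug B 808/1439 = 56.2%, the new therapy 1094/1625 = 67.3% → the new therapy
Overall: Drug B 845/1527 = 55.3%, the new therapy 1117/1708 = 65.4% → the new therapy
Neither sweeps: Drug B wins 1 of 2 groups, the new therapy wins 1. The new therapy wins overall but not every group — no Simpson reversal.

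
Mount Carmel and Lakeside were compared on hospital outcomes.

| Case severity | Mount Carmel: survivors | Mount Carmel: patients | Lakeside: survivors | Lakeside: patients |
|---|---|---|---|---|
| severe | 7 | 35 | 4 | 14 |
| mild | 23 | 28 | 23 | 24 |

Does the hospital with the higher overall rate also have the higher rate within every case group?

Severe: Mount Carmel 7/35 = 20.0%, Lakeside 4/14 = 28.6% → Lakeside
Mild: Mount Carmel 23/28 = 82.1%, Lakeside 23/24 = 95.8% → Lakeside
Overall: Mount Carmel 30/63 = 47.6%, Lakeside 27/38 = 71.1% → Lakeside
Lakeside wins overall and in every case group — no reversal.

Yes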